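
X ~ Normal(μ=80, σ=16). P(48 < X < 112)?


z₁=(48-80)/16=-2.0, z₂=(112-80)/16=2.0
P = Φ(2.0) - Φ(-2.0) = 0.977250 - 0.022750 = 0.954500 ≈ 0.9545

P(48 < X < 112) ≈ 0.9545


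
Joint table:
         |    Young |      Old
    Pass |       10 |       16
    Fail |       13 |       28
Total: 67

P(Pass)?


P(Pass) = (10+16)/67 = 26/67

P(Pass) = 26/67 ≈ 38.81%


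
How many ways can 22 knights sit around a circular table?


Circular arrangements of 22 distinct objects: fix one position to break rotational symmetry.
(n-1)! = 21! = 51090942171709440000

51090942171709440000


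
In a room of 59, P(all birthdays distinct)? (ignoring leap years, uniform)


P(all different) = Π(365-i)/365 for i=0..58
= (365/365)×(364/365)×...×(307/365)
= 0.007011

P ≈ 0.0070 ≈ 0.70%


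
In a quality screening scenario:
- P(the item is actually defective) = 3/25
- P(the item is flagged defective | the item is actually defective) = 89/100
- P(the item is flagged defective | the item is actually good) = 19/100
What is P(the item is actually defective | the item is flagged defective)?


Using Bayes' theorem:
P(A|B) = P(B|A)·P(A) / P(B)

P(the item is flagged defective) = 89/100 × 3/25 + 19/100 × 22/25
= 267/2500 + 209/1250 = 137/500

P(the item is actually defective|the item is flagged defective) = (267/2500) / (137/500) = 267/685

P(the item is actually defective|the item is flagged defective) = 267/685 ≈ 38.98%


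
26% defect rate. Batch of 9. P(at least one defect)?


P(all good) = (37/50)^9 = 129961739795077/1953125000000000
P(≥1 defect) = 1823163260204923/1953125000000000

P = 1823163260204923/1953125000000000 ≈ 93.35%


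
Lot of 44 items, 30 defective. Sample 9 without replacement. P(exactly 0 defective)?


Hypergeometric: C(30,0)×C(14,9)/C(44,9)
= 1×2002/708930508 = 7/2478778

P(X=0) = 7/2478778 ≈ 0.00%


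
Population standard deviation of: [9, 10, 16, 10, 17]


Mean = 62/5
  (9-62/5)²=289/25
  (10-62/5)²=144/25
  (16-62/5)²=324/25
  (10-62/5)²=144/25
  (17-62/5)²=529/25
Σ(x-μ)² = 286/5
σ² = (286/5)/5 = 286/25

σ = √(286/25) ≈ 3.3823


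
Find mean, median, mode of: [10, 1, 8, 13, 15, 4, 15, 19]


Sorted: [1, 4, 8, 10, 13, 15, 15, 19]
Mean = 85/8
Median = 23/2
Freq: {10: 1, 1: 1, 8: 1, 13: 1, 15: 2, 4: 1, 19: 1}
Mode: [15]

Mean=85/8, Median=23/2, Mode=15


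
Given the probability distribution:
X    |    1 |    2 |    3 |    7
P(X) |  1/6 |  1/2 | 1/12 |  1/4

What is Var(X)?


E[X] = 19/6
E[X²] = 91/6
Var(X) = E[X²] - (E[X])² = 91/6 - 361/36 = 185/36

Var(X) = 185/36 ≈ 5.1389


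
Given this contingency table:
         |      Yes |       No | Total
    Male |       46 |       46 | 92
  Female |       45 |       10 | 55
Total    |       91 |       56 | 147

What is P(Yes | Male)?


P(Yes | Male) = 46/(46+46) = 46/92 = 1/2

P(Yes|Male) = 1/2 ≈ 50.00%


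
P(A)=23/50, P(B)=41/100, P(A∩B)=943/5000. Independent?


P(A)×P(B) = 943/5000
P(A∩B) = 943/5000
Equal ✓ → Independent

Yes, independent


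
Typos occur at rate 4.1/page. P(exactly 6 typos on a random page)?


Poisson(λ=4.1): P(X=6) = e^(-λ)×λ^k/k!
= e^(-4.1) × 4.1^6 / 6!
≈ 0.0165726754 × 4750.104241 / 720 ≈ 0.109336

P(X=6) ≈ 0.109336 ≈ 10.93%


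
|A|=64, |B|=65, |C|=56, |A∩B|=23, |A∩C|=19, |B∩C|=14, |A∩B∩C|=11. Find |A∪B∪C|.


|A∪B∪C| = 64+65+56-23-19-14+11 = 140

|A∪B∪C| = 140


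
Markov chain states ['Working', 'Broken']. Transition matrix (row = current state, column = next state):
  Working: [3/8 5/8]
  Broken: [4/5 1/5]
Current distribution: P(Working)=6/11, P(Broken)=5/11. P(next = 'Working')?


P(next=Working) = Σᵢ P(now=i)×P(i→Working)
= 6/11×3/8 + 5/11×4/5
= 9/44 + 4/11 = 25/44

P = 25/44 ≈ 0.5682


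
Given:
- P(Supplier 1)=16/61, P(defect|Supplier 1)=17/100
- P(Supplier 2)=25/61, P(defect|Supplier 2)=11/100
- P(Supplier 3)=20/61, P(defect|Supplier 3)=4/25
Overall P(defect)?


P(B) = Σ P(B|Aᵢ)×P(Aᵢ)
  17/100×16/61 = 68/1525
  11/100×25/61 = 11/244
  4/25×20/61 = 16/305
Sum = 867/6100

P(defect) = 867/6100 ≈ 14.21%


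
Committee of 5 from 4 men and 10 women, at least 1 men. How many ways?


Count by #men:
  1M,4W: C(4,1)×C(10,4)=840
  2M,3W: C(4,2)×C(10,3)=720
  3M,2W: C(4,3)×C(10,2)=180
  4M,1W: C(4,4)×C(10,1)=10
Total = 1750

1750


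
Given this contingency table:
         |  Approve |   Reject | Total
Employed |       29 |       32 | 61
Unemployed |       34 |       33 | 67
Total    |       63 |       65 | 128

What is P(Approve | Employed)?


P(Approve | Employed) = 29/(29+32) = 29/61

P(Approve|Employed) = 29/61 ≈ 47.54%


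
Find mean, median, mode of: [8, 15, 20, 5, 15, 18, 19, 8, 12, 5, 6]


Sorted: [5, 5, 6, 8, 8, 12, 15, 15, 18, 19, 20]
Mean = 131/11
Median = 12
Freq: {8: 2, 15: 2, 20: 1, 5: 2, 18: 1, 19: 1, 12: 1, 6: 1}
Mode: [5, 8, 15]

Mean=131/11, Median=12, Mode=[5, 8, 15]


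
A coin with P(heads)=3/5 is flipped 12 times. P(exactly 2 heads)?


Binomial: P(X=2) = C(12,2)×p^2×(1-p)^10
= 66 × 9/25 × 1024/9765625 = 608256/244140625

P(X=2) = 608256/244140625 ≈ 0.25%


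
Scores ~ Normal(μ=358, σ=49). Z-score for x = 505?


z = (x - μ)/σ = (505 - 358)/49 = 3.0

z = 3.0


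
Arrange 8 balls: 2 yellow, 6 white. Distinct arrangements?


8!/(2!×6!) = 28

28


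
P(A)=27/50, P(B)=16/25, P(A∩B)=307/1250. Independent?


P(A)×P(B) = 216/625
P(A∩B) = 307/1250
Not equal → NOT independent

No, not independent


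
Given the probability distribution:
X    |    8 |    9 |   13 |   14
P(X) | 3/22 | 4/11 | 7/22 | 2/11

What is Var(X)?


E[X] = 243/22
E[X²] = 2807/22
Var(X) = E[X²] - (E[X])² = 2807/22 - 59049/484 = 2705/484

Var(X) = 2705/484 ≈ 5.5888


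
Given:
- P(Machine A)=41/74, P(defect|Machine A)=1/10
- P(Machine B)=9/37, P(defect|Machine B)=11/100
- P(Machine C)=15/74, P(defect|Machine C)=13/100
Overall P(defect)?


P(B) = Σ P(B|Aᵢ)×P(Aᵢ)
  1/10×41/74 = 41/740
  11/100×9/37 = 99/3700
  13/100×15/74 = 39/1480
Sum = 803/7400

P(defect) = 803/7400 ≈ 10.85%


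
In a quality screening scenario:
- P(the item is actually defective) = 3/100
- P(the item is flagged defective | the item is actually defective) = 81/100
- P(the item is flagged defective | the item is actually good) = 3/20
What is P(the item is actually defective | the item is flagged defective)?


Using Bayes' theorem:
P(A|B) = P(B|A)·P(A) / P(B)

P(the item is flagged defective) = 81/100 × 3/100 + 3/20 × 97/100
= 243/10000 + 291/2000 = 849/5000

P(the item is actually defective|the item is flagged defective) = (243/10000) / (849/5000) = 81/566

P(the item is actually defective|the item is flagged defective) = 81/566 ≈ 14.31%


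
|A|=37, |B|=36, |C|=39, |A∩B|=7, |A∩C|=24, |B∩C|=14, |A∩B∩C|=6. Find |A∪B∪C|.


|A∪B∪C| = 37+36+39-7-24-14+6 = 73

|A∪B∪C| = 73


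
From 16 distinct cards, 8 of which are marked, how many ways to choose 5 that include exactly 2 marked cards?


Choose 2 of the 8 marked cards and 3 of the other 8 cards:
C(8,2)×C(8,3) = 28×56 = 1568

1568


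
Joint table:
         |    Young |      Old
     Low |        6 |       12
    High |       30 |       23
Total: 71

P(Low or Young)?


P(Low∨Young) = P(Low) + P(Young) - P(Low∧Young)
= (18 + 36 - 6)/71 = 48/71

P = 48/71 ≈ 67.61%


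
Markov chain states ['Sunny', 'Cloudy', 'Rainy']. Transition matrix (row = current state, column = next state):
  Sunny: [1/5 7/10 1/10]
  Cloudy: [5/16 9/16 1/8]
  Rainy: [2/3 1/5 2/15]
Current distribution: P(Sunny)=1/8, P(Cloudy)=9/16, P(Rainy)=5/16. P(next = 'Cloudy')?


P(next=Cloudy) = Σᵢ P(now=i)×P(i→Cloudy)
= 1/8×7/10 + 9/16×9/16 + 5/16×1/5
= 7/80 + 81/256 + 1/16 = 597/1280

P = 597/1280 ≈ 0.4664


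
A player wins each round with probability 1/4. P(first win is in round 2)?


Geometric: P(X=2) = (1-p)^(k-1)×p = (3/4)^1×1/4 = 3/16

P(X=2) = 3/16 ≈ 18.75%


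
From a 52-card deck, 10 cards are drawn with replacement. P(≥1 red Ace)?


P(not a red Ace) = 50/52 = 25/26
P(none in 10 draws) = (25/26)^10 = 95367431640625/141167095653376
P(≥1 red Ace) = 1 - 95367431640625/141167095653376 = 45799664012751/141167095653376

P = 45799664012751/141167095653376 ≈ 32.44%


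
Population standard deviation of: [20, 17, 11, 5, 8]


Mean = 61/5
  (20-61/5)²=1521/25
  (17-61/5)²=576/25
  (11-61/5)²=36/25
  (5-61/5)²=1296/25
  (8-61/5)²=441/25
Σ(x-μ)² = 774/5
σ² = (774/5)/5 = 774/25

σ = √(774/25) ≈ 5.5642


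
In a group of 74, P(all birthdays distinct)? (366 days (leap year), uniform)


P(all different) = Π(366-i)/366 for i=0..73
= (366/366)×(365/366)×...×(293/366)
= 0.000360

P ≈ 0.0004 ≈ 0.04%


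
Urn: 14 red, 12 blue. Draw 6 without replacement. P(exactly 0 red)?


Hypergeometric: C(14,0)×C(12,6)/C(26,6)
= 1×924/230230 = 6/1495

P(X=0) = 6/1495 ≈ 0.40%


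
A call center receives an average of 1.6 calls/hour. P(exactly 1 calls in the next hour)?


Poisson(λ=1.6): P(X=1) = e^(-λ)×λ^k/k!
= e^(-1.6) × 1.6^1 / 1!
≈ 0.201896518 × 1.6 / 1 ≈ 0.323034

P(X=1) ≈ 0.323034 ≈ 32.30%


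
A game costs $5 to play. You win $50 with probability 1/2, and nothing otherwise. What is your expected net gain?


E[gain] = (50-5)×1/2 + (-5)×1/2
= 45/2 - 5/2 = 20

Expected net gain = $20 ≈ $20.00


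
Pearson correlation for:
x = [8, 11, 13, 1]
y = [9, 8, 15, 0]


n=4, Σx=33, Σy=32, Σxy=355, Σx²=355, Σy²=370
r = (4×355 - 33×32)/√((4×355 - 33²)(4×370 - 32²))
= 364/√(331×456) = 364/√150936 ≈ 364/388.5048 ≈ 0.9369

r ≈ 0.9369


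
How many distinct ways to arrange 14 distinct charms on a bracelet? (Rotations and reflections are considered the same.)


Free circular arrangements: rotations and reflections both identified.
(n-1)!/2 = 13!/2 = 6227020800/2 = 3113510400

3113510400


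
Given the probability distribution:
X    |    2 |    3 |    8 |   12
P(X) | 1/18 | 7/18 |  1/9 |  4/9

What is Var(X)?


E[X] = 15/2
E[X²] = 449/6
Var(X) = E[X²] - (E[X])² = 449/6 - 225/4 = 223/12

Var(X) = 223/12 ≈ 18.5833


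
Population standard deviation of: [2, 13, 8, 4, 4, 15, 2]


Mean = 48/7
  (2-48/7)²=1156/49
  (13-48/7)²=1849/49
  (8-48/7)²=64/49
  (4-48/7)²=400/49
  (4-48/7)²=400/49
  (15-48/7)²=3249/49
  (2-48/7)²=1156/49
Σ(x-μ)² = 1182/7
σ² = (1182/7)/7 = 1182/49

σ = √(1182/49) ≈ 4.9115


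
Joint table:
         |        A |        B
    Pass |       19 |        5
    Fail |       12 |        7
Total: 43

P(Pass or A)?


P(Pass∨A) = P(Pass) + P(A) - P(Pass∧A)
= (24 + 31 - 19)/43 = 36/43

P = 36/43 ≈ 83.72%


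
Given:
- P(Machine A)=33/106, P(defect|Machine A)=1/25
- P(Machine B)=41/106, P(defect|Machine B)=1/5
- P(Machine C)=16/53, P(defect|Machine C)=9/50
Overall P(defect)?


P(B) = Σ P(B|Aᵢ)×P(Aᵢ)
  1/25×33/106 = 33/2650
  1/5×41/106 = 41/530
  9/50×16/53 = 72/1325
Sum = 191/1325

P(defect) = 191/1325 ≈ 14.42%


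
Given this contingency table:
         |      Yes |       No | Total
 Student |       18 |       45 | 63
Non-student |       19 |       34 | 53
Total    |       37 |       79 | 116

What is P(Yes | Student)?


P(Yes | Student) = 18/(18+45) = 18/63 = 2/7

P(Yes|Student) = 2/7 ≈ 28.57%


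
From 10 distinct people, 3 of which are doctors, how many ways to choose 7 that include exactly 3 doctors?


Choose 3 of the 3 doctors and 4 of the other 7 people:
C(3,3)×C(7,4) = 1×35 = 35

35


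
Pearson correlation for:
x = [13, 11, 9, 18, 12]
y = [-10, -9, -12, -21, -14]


n=5, Σx=63, Σy=-66, Σxy=-883, Σx²=839, Σy²=962
r = (5×(-883) - 63×(-66))/√((5×839 - 63²)(5×962 - (-66)²))
= -257/√(226×454) = -257/√102604 ≈ -257/320.3186 ≈ -0.8023

r ≈ -0.8023


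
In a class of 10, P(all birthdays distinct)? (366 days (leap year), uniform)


P(all different) = Π(366-i)/366 for i=0..9
= (366/366)×(365/366)×...×(357/366)
= 0.883355

P ≈ 0.8834 ≈ 88.34%


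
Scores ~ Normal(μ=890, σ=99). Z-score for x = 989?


z = (x - μ)/σ = (989 - 890)/99 = 1.0

z = 1.0


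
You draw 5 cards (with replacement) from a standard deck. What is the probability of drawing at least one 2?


P(not a 2) = 48/52 = 12/13
P(none in 5 draws) = (12/13)^5 = 248832/371293
P(≥1 2) = 1 - 248832/371293 = 122461/371293

P = 122461/371293 ≈ 32.98%


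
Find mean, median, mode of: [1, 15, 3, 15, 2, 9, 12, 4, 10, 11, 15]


Sorted: [1, 2, 3, 4, 9, 10, 11, 12, 15, 15, 15]
Mean = 97/11
Median = 10
Freq: {1: 1, 15: 3, 3: 1, 2: 1, 9: 1, 12: 1, 4: 1, 10: 1, 11: 1}
Mode: [15]

Mean=97/11, Median=10, Mode=15


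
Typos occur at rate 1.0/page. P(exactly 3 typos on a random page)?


Poisson(λ=1.0): P(X=3) = e^(-λ)×λ^k/k!
= e^(-1.0) × 1.0^3 / 3!
≈ 0.3678794412 × 1 / 6 ≈ 0.061313

P(X=3) ≈ 0.061313 ≈ 6.13%


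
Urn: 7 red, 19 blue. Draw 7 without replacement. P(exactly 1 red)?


Hypergeometric: C(7,1)×C(19,6)/C(26,7)
= 7×27132/657800 = 47481/164450

P(X=1) = 47481/164450 ≈ 28.87%


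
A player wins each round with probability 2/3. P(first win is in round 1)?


Geometric: P(X=1) = (1-p)^(k-1)×p = (1/3)^0×2/3 = 2/3

P(X=1) = 2/3 ≈ 66.67%


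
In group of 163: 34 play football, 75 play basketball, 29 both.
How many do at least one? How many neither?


|A∪B| = 34+75-29 = 80
Neither = 163-80 = 83

At least one: 80; Neither: 83


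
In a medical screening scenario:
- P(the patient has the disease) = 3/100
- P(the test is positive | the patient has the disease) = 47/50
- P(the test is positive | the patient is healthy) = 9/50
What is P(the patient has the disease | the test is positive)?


Using Bayes' theorem:
P(A|B) = P(B|A)·P(A) / P(B)

P(the test is positive) = 47/50 × 3/100 + 9/50 × 97/100
= 141/5000 + 873/5000 = 507/2500

P(the patient has the disease|the test is positive) = (141/5000) / (507/2500) = 47/338

P(the patient has the disease|the test is positive) = 47/338 ≈ 13.91%


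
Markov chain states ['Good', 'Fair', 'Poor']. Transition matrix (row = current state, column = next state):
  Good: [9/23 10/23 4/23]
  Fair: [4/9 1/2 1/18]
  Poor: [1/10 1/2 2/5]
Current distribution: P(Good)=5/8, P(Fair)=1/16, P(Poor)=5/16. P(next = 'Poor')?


P(next=Poor) = Σᵢ P(now=i)×P(i→Poor)
= 5/8×4/23 + 1/16×1/18 + 5/16×2/5
= 5/46 + 1/288 + 1/8 = 1571/6624

P = 1571/6624 ≈ 0.2372


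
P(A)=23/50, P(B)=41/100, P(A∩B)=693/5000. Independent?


P(A)×P(B) = 943/5000
P(A∩B) = 693/5000
Not equal → NOT independent

No, not independent


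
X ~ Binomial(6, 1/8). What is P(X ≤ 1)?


P(X ≤ 1) = Σ P(X=i) for i=0..1
P(X=0) = 117649/262144
P(X=1) = 50421/131072
Sum = 218491/262144

P(X ≤ 1) = 218491/262144 ≈ 83.35%


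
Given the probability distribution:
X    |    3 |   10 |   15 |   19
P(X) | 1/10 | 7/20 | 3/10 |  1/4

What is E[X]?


E[X] = Σ x·P(X=x)
= (3)×(1/10) + (10)×(7/20) + (15)×(3/10) + (19)×(1/4)
= 261/20

E[X] = 261/20


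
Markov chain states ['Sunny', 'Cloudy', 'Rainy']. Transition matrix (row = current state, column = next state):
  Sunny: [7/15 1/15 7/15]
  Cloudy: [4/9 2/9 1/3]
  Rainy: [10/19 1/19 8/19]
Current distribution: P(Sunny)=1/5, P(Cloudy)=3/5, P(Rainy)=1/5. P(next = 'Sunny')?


P(next=Sunny) = Σᵢ P(now=i)×P(i→Sunny)
= 1/5×7/15 + 3/5×4/9 + 1/5×10/19
= 7/75 + 4/15 + 2/19 = 221/475

P = 221/475 ≈ 0.4653


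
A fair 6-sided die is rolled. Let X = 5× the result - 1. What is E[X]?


E[die] = (1+6)/2 = 7/2
E[X] = 5×7/2 - 1 = 33/2

E[X] = 33/2


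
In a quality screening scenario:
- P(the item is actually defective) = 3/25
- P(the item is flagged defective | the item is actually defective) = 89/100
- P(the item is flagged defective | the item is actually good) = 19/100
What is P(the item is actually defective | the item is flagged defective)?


Using Bayes' theorem:
P(A|B) = P(B|A)·P(A) / P(B)

P(the item is flagged defective) = 89/100 × 3/25 + 19/100 × 22/25
= 267/2500 + 209/1250 = 137/500

P(the item is actually defective|the item is flagged defective) = (267/2500) / (137/500) = 267/685

P(the item is actually defective|the item is flagged defective) = 267/685 ≈ 38.98%


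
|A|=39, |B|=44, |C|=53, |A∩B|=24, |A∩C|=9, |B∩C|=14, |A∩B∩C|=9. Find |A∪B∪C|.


|A∪B∪C| = 39+44+53-24-9-14+9 = 98

|A∪B∪C| = 98


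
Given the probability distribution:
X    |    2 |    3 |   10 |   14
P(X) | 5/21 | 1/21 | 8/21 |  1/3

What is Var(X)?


E[X] = 191/21
E[X²] = 2201/21
Var(X) = E[X²] - (E[X])² = 2201/21 - 36481/441 = 9740/441

Var(X) = 9740/441 ≈ 22.0862


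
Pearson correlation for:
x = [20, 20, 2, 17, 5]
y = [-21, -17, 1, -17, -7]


n=5, Σx=64, Σy=-61, Σxy=-1082, Σx²=1118, Σy²=1069
r = (5×(-1082) - 64×(-61))/√((5×1118 - 64²)(5×1069 - (-61)²))
= -1506/√(1494×1624) = -1506/√2426256 ≈ -1506/1557.6444 ≈ -0.9668

r ≈ -0.9668


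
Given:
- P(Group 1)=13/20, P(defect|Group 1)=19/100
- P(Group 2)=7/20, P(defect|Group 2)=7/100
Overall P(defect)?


P(B) = Σ P(B|Aᵢ)×P(Aᵢ)
  19/100×13/20 = 247/2000
  7/100×7/20 = 49/2000
Sum = 37/250

P(defect) = 37/250 ≈ 14.80%


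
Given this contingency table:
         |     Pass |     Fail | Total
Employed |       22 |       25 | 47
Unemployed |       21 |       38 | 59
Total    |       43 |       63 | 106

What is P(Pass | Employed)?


P(Pass | Employed) = 22/(22+25) = 22/47

P(Pass|Employed) = 22/47 ≈ 46.81%


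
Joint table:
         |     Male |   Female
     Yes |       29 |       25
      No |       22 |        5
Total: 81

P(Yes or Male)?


P(Yes∨Male) = P(Yes) + P(Male) - P(Yes∧Male)
= (54 + 51 - 29)/81 = 76/81

P = 76/81 ≈ 93.83%


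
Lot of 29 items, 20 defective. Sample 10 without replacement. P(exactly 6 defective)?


Hypergeometric: C(20,6)×C(9,4)/C(29,10)
= 38760×126/20030010 = 23256/95381

P(X=6) = 23256/95381 ≈ 24.38%


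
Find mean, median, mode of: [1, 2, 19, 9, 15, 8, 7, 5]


Sorted: [1, 2, 5, 7, 8, 9, 15, 19]
Mean = 66/8 = 33/4
Median = 15/2
Freq: {1: 1, 2: 1, 19: 1, 9: 1, 15: 1, 8: 1, 7: 1, 5: 1}
Mode: No mode

Mean=33/4, Median=15/2, Mode=No mode


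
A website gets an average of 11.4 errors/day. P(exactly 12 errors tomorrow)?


Poisson(λ=11.4): P(X=12) = e^(-λ)×λ^k/k!
= e^(-11.4) × 11.4^12 / 12!
≈ 1.119548484e-05 × 4.81790481983e+12 / 479001600 ≈ 0.112607

P(X=12) ≈ 0.112607 ≈ 11.26%


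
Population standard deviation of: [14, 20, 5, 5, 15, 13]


Mean = 72/6 = 12
  (14-12)²=4
  (20-12)²=64
  (5-12)²=49
  (5-12)²=49
  (15-12)²=9
  (13-12)²=1
Σ(x-μ)² = 176
σ² = 176/6 = 88/3

σ = √(88/3) ≈ 5.4160


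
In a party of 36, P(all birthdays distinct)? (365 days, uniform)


P(all different) = Π(365-i)/365 for i=0..35
= (365/365)×(364/365)×...×(330/365)
= 0.167818

P ≈ 0.1678 ≈ 16.78%


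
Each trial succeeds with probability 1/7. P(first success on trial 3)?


Geometric: P(X=3) = (1-p)^(k-1)×p = (6/7)^2×1/7 = 36/343

P(X=3) = 36/343 ≈ 10.50%


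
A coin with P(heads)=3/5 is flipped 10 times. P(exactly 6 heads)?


Binomial: P(X=6) = C(10,6)×p^6×(1-p)^4
= 210 × 729/15625 × 16/625 = 489888/1953125

P(X=6) = 489888/1953125 ≈ 25.08%


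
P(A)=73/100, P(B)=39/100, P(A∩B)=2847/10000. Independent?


P(A)×P(B) = 2847/10000
P(A∩B) = 2847/10000
Equal ✓ → Independent

Yes, independent


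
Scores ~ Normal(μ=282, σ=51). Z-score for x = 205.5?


z = (x - μ)/σ = (205.5 - 282)/51 = -1.5

z = -1.5


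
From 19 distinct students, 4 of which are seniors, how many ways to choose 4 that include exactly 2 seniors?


Choose 2 of the 4 seniors and 2 of the other 15 students:
C(4,2)×C(15,2) = 6×105 = 630

630


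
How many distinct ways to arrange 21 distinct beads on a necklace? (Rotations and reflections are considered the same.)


Free circular arrangements: rotations and reflections both identified.
(n-1)!/2 = 20!/2 = 2432902008176640000/2 = 1216451004088320000

1216451004088320000


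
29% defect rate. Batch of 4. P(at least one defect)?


P(all good) = (71/100)^4 = 25411681/100000000
P(≥1 defect) = 74588319/100000000

P = 74588319/100000000 ≈ 74.59%


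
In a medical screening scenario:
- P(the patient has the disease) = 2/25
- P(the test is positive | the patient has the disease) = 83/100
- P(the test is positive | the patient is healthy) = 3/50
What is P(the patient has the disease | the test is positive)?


Using Bayes' theorem:
P(A|B) = P(B|A)·P(A) / P(B)

P(the test is positive) = 83/100 × 2/25 + 3/50 × 23/25
= 83/1250 + 69/1250 = 76/625

P(the patient has the disease|the test is positive) = (83/1250) / (76/625) = 83/152

P(the patient has the disease|the test is positive) = 83/152 ≈ 54.61%


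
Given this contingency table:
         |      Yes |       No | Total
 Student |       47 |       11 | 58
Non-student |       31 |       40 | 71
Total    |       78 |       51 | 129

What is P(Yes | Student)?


P(Yes | Student) = 47/(47+11) = 47/58

P(Yes|Student) = 47/58 ≈ 81.03%


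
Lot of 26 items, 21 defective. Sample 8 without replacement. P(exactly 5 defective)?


Hypergeometric: C(21,5)×C(5,3)/C(26,8)
= 20349×10/1562275 = 2142/16445

P(X=5) = 2142/16445 ≈ 13.03%


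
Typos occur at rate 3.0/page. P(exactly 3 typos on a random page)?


Poisson(λ=3.0): P(X=3) = e^(-λ)×λ^k/k!
= e^(-3.0) × 3.0^3 / 3!
≈ 0.04978706837 × 27 / 6 ≈ 0.224042

P(X=3) ≈ 0.224042 ≈ 22.40%


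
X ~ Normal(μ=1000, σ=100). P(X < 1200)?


z = (1200-1000)/100 = 2.0
P(Z < 2.0) = 0.9772

P(X < 1200) ≈ 0.9772


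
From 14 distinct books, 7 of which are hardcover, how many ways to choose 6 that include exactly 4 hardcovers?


Choose 4 of the 7 hardcovers and 2 of the other 7 books:
C(7,4)×C(7,2) = 35×21 = 735

735


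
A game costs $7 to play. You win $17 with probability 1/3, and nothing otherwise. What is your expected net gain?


E[gain] = (17-7)×1/3 + (-7)×2/3
= 10/3 - 14/3 = -4/3

Expected net gain = $-4/3 ≈ $-1.33


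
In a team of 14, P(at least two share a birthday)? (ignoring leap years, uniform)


P(all different) = Π(365-i)/365 for i=0..13
= 0.776897
P(match) = 1 - 0.776897 = 0.223103

P ≈ 0.2231 ≈ 22.31%


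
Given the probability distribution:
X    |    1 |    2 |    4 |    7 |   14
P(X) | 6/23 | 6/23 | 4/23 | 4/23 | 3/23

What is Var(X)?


E[X] = 104/23
E[X²] = 878/23
Var(X) = E[X²] - (E[X])² = 878/23 - 10816/529 = 9378/529

Var(X) = 9378/529 ≈ 17.7278


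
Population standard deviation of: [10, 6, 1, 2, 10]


Mean = 29/5
  (10-29/5)²=441/25
  (6-29/5)²=1/25
  (1-29/5)²=576/25
  (2-29/5)²=361/25
  (10-29/5)²=441/25
Σ(x-μ)² = 364/5
σ² = (364/5)/5 = 364/25

σ = √(364/25) ≈ 3.8158


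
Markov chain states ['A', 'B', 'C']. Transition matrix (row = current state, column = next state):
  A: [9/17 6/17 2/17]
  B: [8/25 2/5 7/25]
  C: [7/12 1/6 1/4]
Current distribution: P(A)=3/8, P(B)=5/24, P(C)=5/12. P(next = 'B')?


P(next=B) = Σᵢ P(now=i)×P(i→B)
= 3/8×6/17 + 5/24×2/5 + 5/12×1/6
= 9/68 + 1/12 + 5/72 = 349/1224

P = 349/1224 ≈ 0.2851


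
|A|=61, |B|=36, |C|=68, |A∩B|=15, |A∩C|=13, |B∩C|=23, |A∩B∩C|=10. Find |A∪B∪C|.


|A∪B∪C| = 61+36+68-15-13-23+10 = 124

|A∪B∪C| = 124


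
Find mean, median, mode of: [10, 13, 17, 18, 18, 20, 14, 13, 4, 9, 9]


Sorted: [4, 9, 9, 10, 13, 13, 14, 17, 18, 18, 20]
Mean = 145/11
Median = 13
Freq: {10: 1, 13: 2, 17: 1, 18: 2, 20: 1, 14: 1, 4: 1, 9: 2}
Mode: [9, 13, 18]

Mean=145/11, Median=13, Mode=[9, 13, 18]


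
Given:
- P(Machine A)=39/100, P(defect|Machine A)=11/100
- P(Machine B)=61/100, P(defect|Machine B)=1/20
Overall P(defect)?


P(B) = Σ P(B|Aᵢ)×P(Aᵢ)
  11/100×39/100 = 429/10000
  1/20×61/100 = 61/2000
Sum = 367/5000

P(defect) = 367/5000 ≈ 7.34%


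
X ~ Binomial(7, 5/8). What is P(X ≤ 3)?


P(X ≤ 3) = Σ P(X=i) for i=0..3
P(X=0) = 2187/2097152
P(X=1) = 25515/2097152
P(X=2) = 127575/2097152
P(X=3) = 354375/2097152
Sum = 127413/524288

P(X ≤ 3) = 127413/524288 ≈ 24.30%


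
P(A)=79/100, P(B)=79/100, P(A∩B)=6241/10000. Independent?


P(A)×P(B) = 6241/10000
P(A∩B) = 6241/10000
Equal ✓ → Independent

Yes, independent


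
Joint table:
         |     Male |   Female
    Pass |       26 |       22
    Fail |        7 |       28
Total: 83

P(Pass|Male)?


P(Pass|Male) = 26/(26+7) = 26/33

P = 26/33 ≈ 78.79%


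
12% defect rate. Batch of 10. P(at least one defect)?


P(all good) = (22/25)^10 = 26559922791424/95367431640625
P(≥1 defect) = 68807508849201/95367431640625

P = 68807508849201/95367431640625 ≈ 72.15%


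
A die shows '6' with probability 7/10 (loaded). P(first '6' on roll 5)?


Geometric: P(X=5) = (1-p)^(k-1)×p = (3/10)^4×7/10 = 567/100000

P(X=5) = 567/100000 ≈ 0.57%


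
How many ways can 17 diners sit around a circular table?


Circular arrangements of 17 distinct objects: fix one position to break rotational symmetry.
(n-1)! = 16! = 20922789888000

20922789888000


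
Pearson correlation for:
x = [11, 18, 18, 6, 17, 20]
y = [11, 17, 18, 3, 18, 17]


n=6, Σx=90, Σy=84, Σxy=1415, Σx²=1494, Σy²=1356
r = (6×1415 - 90×84)/√((6×1494 - 90²)(6×1356 - 84²))
= 930/√(864×1080) = 930/√933120 ≈ 930/965.9814 ≈ 0.9628

r ≈ 0.9628


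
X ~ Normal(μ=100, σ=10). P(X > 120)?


z = (120-100)/10 = 2.0
P(X > 120) = 1 - P(Z ≤ 2.0) = 1 - 0.9772 = 0.0228

P(X > 120) ≈ 0.0228


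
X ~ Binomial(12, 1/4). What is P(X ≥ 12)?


P(X ≥ 12) = Σ P(X=i) for i=12..12
P(X=12) = 1/16777216
Sum = 1/16777216

P(X ≥ 12) = 1/16777216 ≈ 0.00%


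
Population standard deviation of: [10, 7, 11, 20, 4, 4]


Mean = 56/6 = 28/3
  (10-28/3)²=4/9
  (7-28/3)²=49/9
  (11-28/3)²=25/9
  (20-28/3)²=1024/9
  (4-28/3)²=256/9
  (4-28/3)²=256/9
Σ(x-μ)² = 538/3
σ² = (538/3)/6 = 269/9

σ = √(269/9) ≈ 5.4671


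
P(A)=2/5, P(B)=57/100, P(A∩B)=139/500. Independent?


P(A)×P(B) = 57/250
P(A∩B) = 139/500
Not equal → NOT independent

No, not independent


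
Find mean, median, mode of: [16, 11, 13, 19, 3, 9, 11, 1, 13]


Sorted: [1, 3, 9, 11, 11, 13, 13, 16, 19]
Mean = 96/9 = 32/3
Median = 11
Freq: {16: 1, 11: 2, 13: 2, 19: 1, 3: 1, 9: 1, 1: 1}
Mode: [11, 13]

Mean=32/3, Median=11, Mode=[11, 13]


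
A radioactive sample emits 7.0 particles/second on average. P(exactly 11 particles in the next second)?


Poisson(λ=7.0): P(X=11) = e^(-λ)×λ^k/k!
= e^(-7.0) × 7.0^11 / 11!
≈ 0.0009118819656 × 1977326743 / 39916800 ≈ 0.045171

P(X=11) ≈ 0.045171 ≈ 4.52%


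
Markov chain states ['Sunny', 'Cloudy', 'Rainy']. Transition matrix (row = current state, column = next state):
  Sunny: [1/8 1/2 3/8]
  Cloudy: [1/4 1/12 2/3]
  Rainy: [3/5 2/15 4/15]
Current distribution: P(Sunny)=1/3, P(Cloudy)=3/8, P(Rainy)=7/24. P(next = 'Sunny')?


P(next=Sunny) = Σᵢ P(now=i)×P(i→Sunny)
= 1/3×1/8 + 3/8×1/4 + 7/24×3/5
= 1/24 + 3/32 + 7/40 = 149/480

P = 149/480 ≈ 0.3104


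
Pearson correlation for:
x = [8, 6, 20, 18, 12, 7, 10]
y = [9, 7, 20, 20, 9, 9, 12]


n=7, Σx=81, Σy=86, Σxy=1165, Σx²=1117, Σy²=1236
r = (7×1165 - 81×86)/√((7×1117 - 81²)(7×1236 - 86²))
= 1189/√(1258×1256) = 1189/√1580048 ≈ 1189/1256.9996 ≈ 0.9459

r ≈ 0.9459


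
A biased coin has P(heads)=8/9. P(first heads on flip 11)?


Geometric: P(X=11) = (1-p)^(k-1)×p = (1/9)^10×8/9 = 8/31381059609

P(X=11) = 8/31381059609 ≈ 0.00%


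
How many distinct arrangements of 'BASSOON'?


Letters: 7, freq: {'B': 1, 'A': 1, 'S': 2, 'O': 2, 'N': 1}
7!/(1!×1!×2!×2!×1!) = 5040/4 = 1260

1260


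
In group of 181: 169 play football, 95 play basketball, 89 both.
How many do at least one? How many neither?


|A∪B| = 169+95-89 = 175
Neither = 181-175 = 6

At least one: 175; Neither: 6


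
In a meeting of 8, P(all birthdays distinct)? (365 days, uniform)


P(all different) = Π(365-i)/365 for i=0..7
= (365/365)×(364/365)×...×(358/365)
= 0.925665

P ≈ 0.9257 ≈ 92.57%


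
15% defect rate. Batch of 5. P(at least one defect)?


P(all good) = (17/20)^5 = 1419857/3200000
P(≥1 defect) = 1780143/3200000

P = 1780143/3200000 ≈ 55.63%


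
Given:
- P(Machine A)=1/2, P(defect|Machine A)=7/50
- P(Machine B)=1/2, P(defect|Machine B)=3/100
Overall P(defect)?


P(B) = Σ P(B|Aᵢ)×P(Aᵢ)
  7/50×1/2 = 7/100
  3/100×1/2 = 3/200
Sum = 17/200

P(defect) = 17/200 ≈ 8.50%


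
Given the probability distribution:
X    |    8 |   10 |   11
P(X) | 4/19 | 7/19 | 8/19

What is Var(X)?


E[X] = 10
E[X²] = 1924/19
Var(X) = E[X²] - (E[X])² = 1924/19 - 100 = 24/19

Var(X) = 24/19 ≈ 1.2632


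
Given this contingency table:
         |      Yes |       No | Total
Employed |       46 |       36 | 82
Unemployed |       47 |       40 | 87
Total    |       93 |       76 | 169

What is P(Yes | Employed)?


P(Yes | Employed) = 46/(46+36) = 46/82 = 23/41

P(Yes|Employed) = 23/41 ≈ 56.10%


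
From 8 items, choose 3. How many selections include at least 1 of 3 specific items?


Complement: C(8,3) - C(5,3) = 56 - 10 = 46

46


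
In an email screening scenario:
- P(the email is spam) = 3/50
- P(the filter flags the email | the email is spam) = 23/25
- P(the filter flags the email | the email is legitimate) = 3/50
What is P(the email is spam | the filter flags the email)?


Using Bayes' theorem:
P(A|B) = P(B|A)·P(A) / P(B)

P(the filter flags the email) = 23/25 × 3/50 + 3/50 × 47/50
= 69/1250 + 141/2500 = 279/2500

P(the email is spam|the filter flags the email) = (69/1250) / (279/2500) = 46/93

P(the email is spam|the filter flags the email) = 46/93 ≈ 49.46%


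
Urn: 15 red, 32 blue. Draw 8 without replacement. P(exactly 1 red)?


Hypergeometric: C(15,1)×C(32,7)/C(47,8)
= 15×3365856/314457495 = 3365856/20963833

P(X=1) = 3365856/20963833 ≈ 16.06%


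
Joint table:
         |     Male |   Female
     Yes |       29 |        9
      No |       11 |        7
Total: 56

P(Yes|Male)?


P(Yes|Male) = 29/(29+11) = 29/40

P = 29/40 ≈ 72.50%


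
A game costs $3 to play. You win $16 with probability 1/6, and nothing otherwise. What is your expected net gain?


E[gain] = (16-3)×1/6 + (-3)×5/6
= 13/6 - 5/2 = -1/3

Expected net gain = $-1/3 ≈ $-0.33


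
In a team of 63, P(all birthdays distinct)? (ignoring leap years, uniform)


P(all different) = Π(365-i)/365 for i=0..62
= (365/365)×(364/365)×...×(303/365)
= 0.003396

P ≈ 0.0034 ≈ 0.34%


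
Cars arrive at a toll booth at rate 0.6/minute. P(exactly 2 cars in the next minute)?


Poisson(λ=0.6): P(X=2) = e^(-λ)×λ^k/k!
= e^(-0.6) × 0.6^2 / 2!
≈ 0.5488116361 × 0.36 / 2 ≈ 0.098786

P(X=2) ≈ 0.098786 ≈ 9.88%


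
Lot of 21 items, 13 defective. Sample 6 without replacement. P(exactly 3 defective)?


Hypergeometric: C(13,3)×C(8,3)/C(21,6)
= 286×56/54264 = 286/969

P(X=3) = 286/969 ≈ 29.51%


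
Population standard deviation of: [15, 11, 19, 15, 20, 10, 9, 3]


Mean = 102/8 = 51/4
  (15-51/4)²=81/16
  (11-51/4)²=49/16
  (19-51/4)²=625/16
  (15-51/4)²=81/16
  (20-51/4)²=841/16
  (10-51/4)²=121/16
  (9-51/4)²=225/16
  (3-51/4)²=1521/16
Σ(x-μ)² = 443/2
σ² = (443/2)/8 = 443/16

σ = √(443/16) ≈ 5.2619


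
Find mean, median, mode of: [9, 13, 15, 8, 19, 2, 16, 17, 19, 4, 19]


Sorted: [2, 4, 8, 9, 13, 15, 16, 17, 19, 19, 19]
Mean = 141/11
Median = 15
Freq: {9: 1, 13: 1, 15: 1, 8: 1, 19: 3, 2: 1, 16: 1, 17: 1, 4: 1}
Mode: [19]

Mean=141/11, Median=15, Mode=19


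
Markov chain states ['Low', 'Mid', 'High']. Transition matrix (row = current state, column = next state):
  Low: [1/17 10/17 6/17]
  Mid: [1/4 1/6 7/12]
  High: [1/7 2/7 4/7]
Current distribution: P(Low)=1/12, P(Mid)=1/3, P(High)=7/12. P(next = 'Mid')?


P(next=Mid) = Σᵢ P(now=i)×P(i→Mid)
= 1/12×10/17 + 1/3×1/6 + 7/12×2/7
= 5/102 + 1/18 + 1/6 = 83/306

P = 83/306 ≈ 0.2712


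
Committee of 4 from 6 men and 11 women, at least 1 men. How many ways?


Count by #men:
  1M,3W: C(6,1)×C(11,3)=990
  2M,2W: C(6,2)×C(11,2)=825
  3M,1W: C(6,3)×C(11,1)=220
  4M,0W: C(6,4)×C(11,0)=15
Total = 2050

2050


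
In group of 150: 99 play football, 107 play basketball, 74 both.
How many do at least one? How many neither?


|A∪B| = 99+107-74 = 132
Neither = 150-132 = 18

At least one: 132; Neither: 18


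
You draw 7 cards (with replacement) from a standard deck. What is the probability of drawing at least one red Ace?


P(not a red Ace) = 50/52 = 25/26
P(none in 7 draws) = (25/26)^7 = 6103515625/8031810176
P(≥1 red Ace) = 1 - 6103515625/8031810176 = 1928294551/8031810176

P = 1928294551/8031810176 ≈ 24.01%


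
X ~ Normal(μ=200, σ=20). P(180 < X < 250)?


z₁=(180-200)/20=-1.0, z₂=(250-200)/20=2.5
P = Φ(2.5) - Φ(-1.0) = 0.993790 - 0.158655 = 0.835135 ≈ 0.8351

P(180 < X < 250) ≈ 0.8351


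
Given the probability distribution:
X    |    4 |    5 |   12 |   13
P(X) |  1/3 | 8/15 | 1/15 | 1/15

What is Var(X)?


E[X] = 17/3
E[X²] = 593/15
Var(X) = E[X²] - (E[X])² = 593/15 - 289/9 = 334/45

Var(X) = 334/45 ≈ 7.4222


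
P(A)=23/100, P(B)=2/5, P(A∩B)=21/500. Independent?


P(A)×P(B) = 23/250
P(A∩B) = 21/500
Not equal → NOT independent

No, not independent


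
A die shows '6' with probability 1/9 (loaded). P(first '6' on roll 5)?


Geometric: P(X=5) = (1-p)^(k-1)×p = (8/9)^4×1/9 = 4096/59049

P(X=5) = 4096/59049 ≈ 6.94%


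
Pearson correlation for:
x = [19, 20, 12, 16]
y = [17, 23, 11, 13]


n=4, Σx=67, Σy=64, Σxy=1123, Σx²=1161, Σy²=1108
r = (4×1123 - 67×64)/√((4×1161 - 67²)(4×1108 - 64²))
= 204/√(155×336) = 204/√52080 ≈ 204/228.2104 ≈ 0.8939

r ≈ 0.8939


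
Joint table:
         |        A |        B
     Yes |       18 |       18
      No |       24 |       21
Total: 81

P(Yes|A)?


P(Yes|A) = 18/(18+24) = 18/42 = 3/7

P = 3/7 ≈ 42.86%


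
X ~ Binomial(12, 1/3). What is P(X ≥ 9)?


P(X ≥ 9) = Σ P(X=i) for i=9..12
P(X=9) = 1760/531441
P(X=10) = 88/177147
P(X=11) = 8/177147
P(X=12) = 1/531441
Sum = 683/177147

P(X ≥ 9) = 683/177147 ≈ 0.39%


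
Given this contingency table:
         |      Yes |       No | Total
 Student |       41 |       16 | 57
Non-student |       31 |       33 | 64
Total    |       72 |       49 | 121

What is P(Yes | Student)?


P(Yes | Student) = 41/(41+16) = 41/57

P(Yes|Student) = 41/57 ≈ 71.93%


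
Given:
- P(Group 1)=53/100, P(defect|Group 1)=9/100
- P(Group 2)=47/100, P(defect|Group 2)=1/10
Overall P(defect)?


P(B) = Σ P(B|Aᵢ)×P(Aᵢ)
  9/100×53/100 = 477/10000
  1/10×47/100 = 47/1000
Sum = 947/10000

P(defect) = 947/10000 ≈ 9.47%


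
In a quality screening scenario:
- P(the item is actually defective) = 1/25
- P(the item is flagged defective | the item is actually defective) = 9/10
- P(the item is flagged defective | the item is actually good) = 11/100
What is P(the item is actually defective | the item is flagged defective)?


Using Bayes' theorem:
P(A|B) = P(B|A)·P(A) / P(B)

P(the item is flagged defective) = 9/10 × 1/25 + 11/100 × 24/25
= 9/250 + 66/625 = 177/1250

P(the item is actually defective|the item is flagged defective) = (9/250) / (177/1250) = 15/59

P(the item is actually defective|the item is flagged defective) = 15/59 ≈ 25.42%


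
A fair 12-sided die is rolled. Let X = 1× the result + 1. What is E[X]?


E[die] = (1+12)/2 = 13/2
E[X] = 1×13/2 + 1 = 15/2

E[X] = 15/2


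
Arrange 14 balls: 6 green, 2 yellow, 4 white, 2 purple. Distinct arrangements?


14!/(6!×2!×4!×2!) = 1261260

1261260


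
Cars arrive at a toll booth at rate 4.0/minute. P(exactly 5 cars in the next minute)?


Poisson(λ=4.0): P(X=5) = e^(-λ)×λ^k/k!
= e^(-4.0) × 4.0^5 / 5!
≈ 0.01831563889 × 1024 / 120 ≈ 0.156293

P(X=5) ≈ 0.156293 ≈ 15.63%


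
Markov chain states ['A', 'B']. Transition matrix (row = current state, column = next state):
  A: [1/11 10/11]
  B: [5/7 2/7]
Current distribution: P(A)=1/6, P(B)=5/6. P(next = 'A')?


P(next=A) = Σᵢ P(now=i)×P(i→A)
= 1/6×1/11 + 5/6×5/7
= 1/66 + 25/42 = 47/77

P = 47/77 ≈ 0.6104


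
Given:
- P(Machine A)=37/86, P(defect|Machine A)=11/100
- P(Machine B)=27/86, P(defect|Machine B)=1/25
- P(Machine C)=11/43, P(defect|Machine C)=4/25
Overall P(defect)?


P(B) = Σ P(B|Aᵢ)×P(Aᵢ)
  11/100×37/86 = 407/8600
  1/25×27/86 = 27/2150
  4/25×11/43 = 44/1075
Sum = 867/8600

P(defect) = 867/8600 ≈ 10.08%


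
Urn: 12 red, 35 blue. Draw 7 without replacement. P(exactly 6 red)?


Hypergeometric: C(12,6)×C(35,1)/C(47,7)
= 924×35/62891499 = 980/1905803

P(X=6) = 980/1905803 ≈ 0.05%


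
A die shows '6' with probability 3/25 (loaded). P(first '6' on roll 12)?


Geometric: P(X=12) = (1-p)^(k-1)×p = (22/25)^11×3/25 = 1752954904233984/59604644775390625

P(X=12) = 1752954904233984/59604644775390625 ≈ 2.94%


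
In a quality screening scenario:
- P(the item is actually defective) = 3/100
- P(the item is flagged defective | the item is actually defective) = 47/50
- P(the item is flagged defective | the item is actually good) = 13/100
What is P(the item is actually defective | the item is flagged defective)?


Using Bayes' theorem:
P(A|B) = P(B|A)·P(A) / P(B)

P(the item is flagged defective) = 47/50 × 3/100 + 13/100 × 97/100
= 141/5000 + 1261/10000 = 1543/10000

P(the item is actually defective|the item is flagged defective) = (141/5000) / (1543/10000) = 282/1543

P(the item is actually defective|the item is flagged defective) = 282/1543 ≈ 18.28%


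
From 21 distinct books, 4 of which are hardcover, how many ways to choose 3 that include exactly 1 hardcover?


Choose 1 of the 4 hardcovers and 2 of the other 17 books:
C(4,1)×C(17,2) = 4×136 = 544

544


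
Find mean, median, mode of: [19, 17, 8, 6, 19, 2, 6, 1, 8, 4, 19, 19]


Sorted: [1, 2, 4, 6, 6, 8, 8, 17, 19, 19, 19, 19]
Mean = 128/12 = 32/3
Median = 8
Freq: {19: 4, 17: 1, 8: 2, 6: 2, 2: 1, 1: 1, 4: 1}
Mode: [19]

Mean=32/3, Median=8, Mode=19


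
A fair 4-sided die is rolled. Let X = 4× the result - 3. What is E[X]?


E[die] = (1+4)/2 = 5/2
E[X] = 4×5/2 - 3 = 7

E[X] = 7


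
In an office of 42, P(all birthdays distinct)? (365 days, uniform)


P(all different) = Π(365-i)/365 for i=0..41
= (365/365)×(364/365)×...×(324/365)
= 0.085970

P ≈ 0.0860 ≈ 8.60%


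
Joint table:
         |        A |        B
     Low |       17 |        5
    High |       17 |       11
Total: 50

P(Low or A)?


P(Low∨A) = P(Low) + P(A) - P(Low∧A)
= (22 + 34 - 17)/50 = 39/50

P = 39/50 ≈ 78.00%


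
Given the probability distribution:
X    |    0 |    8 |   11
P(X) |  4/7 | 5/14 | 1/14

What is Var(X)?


E[X] = 51/14
E[X²] = 63/2
Var(X) = E[X²] - (E[X])² = 63/2 - 2601/196 = 3573/196

Var(X) = 3573/196 ≈ 18.2296


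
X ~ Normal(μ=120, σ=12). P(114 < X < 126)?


z₁=(114-120)/12=-0.5, z₂=(126-120)/12=0.5
P = Φ(0.5) - Φ(-0.5) = 0.691462 - 0.308538 = 0.382924 ≈ 0.3829

P(114 < X < 126) ≈ 0.3829


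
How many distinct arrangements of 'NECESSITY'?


Letters: 9, freq: {'N': 1, 'E': 2, 'C': 1, 'S': 2, 'I': 1, 'T': 1, 'Y': 1}
9!/(1!×2!×1!×2!×1!×1!×1!) = 362880/4 = 90720

90720


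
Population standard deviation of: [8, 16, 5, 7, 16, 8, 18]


Mean = 78/7
  (8-78/7)²=484/49
  (16-78/7)²=1156/49
  (5-78/7)²=1849/49
  (7-78/7)²=841/49
  (16-78/7)²=1156/49
  (8-78/7)²=484/49
  (18-78/7)²=2304/49
Σ(x-μ)² = 1182/7
σ² = (1182/7)/7 = 1182/49

σ = √(1182/49) ≈ 4.9115


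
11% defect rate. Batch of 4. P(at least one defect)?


P(all good) = (89/100)^4 = 62742241/100000000
P(≥1 defect) = 37257759/100000000

P = 37257759/100000000 ≈ 37.26%
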